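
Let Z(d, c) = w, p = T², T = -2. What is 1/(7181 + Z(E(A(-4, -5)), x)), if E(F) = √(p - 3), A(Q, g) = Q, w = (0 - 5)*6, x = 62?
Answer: 1/7151 ≈ 0.00013984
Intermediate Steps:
p = 4 (p = (-2)² = 4)
w = -30 (w = -5*6 = -30)
E(F) = 1 (E(F) = √(4 - 3) = √1 = 1)
Z(d, c) = -30
1/(7181 + Z(E(A(-4, -5)), x)) = 1/(7181 - 30) = 1/7151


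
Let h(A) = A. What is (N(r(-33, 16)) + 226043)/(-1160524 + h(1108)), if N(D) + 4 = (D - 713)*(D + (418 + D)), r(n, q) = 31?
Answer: 101321/1159416 ≈ 0.087390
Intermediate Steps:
N(D) = -4 + (-713 + D)*(418 + 2*D) (N(D) = -4 + (D - 713)*(D + (418 + D)) = -4 + (-713 + D)*(418 + 2*D))
(N(r(-33, 16)) + 226043)/(-1160524 + h(1108)) = ((-298038 - 1008*31 + 2*31²) + 226043)/(-1160524 + 1108) = ((-298038 - 31248 + 2*961) + 226043)/(-1159416) = ((-298038 - 31248 + 1922) + 226043)*(-1/1159416) = (-327364 + 226043)*(-1/1159416) = -101321*(-1/1159416) = 101321/1159416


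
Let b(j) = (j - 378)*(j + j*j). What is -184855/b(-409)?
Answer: 184855/131328264 ≈ 0.0014076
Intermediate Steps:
b(j) = (-378 + j)*(j + j²)
-184855/b(-409) = -184855*(-1/(409*(-378 + (-409)² - 377*(-409)))) = -184855*(-1/(409*(-378 + 167281 + 154193))) = -184855/((-409*321096)) = -184855/(-131328264) = -184855*(-1/131328264) = 184855/131328264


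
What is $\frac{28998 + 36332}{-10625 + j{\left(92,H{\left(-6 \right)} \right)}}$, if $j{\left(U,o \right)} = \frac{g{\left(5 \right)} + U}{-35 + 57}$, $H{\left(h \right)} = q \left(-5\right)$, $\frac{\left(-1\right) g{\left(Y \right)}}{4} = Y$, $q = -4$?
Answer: $- \frac{718630}{116839} \approx -6.1506$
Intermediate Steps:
$g{\left(Y \right)} = - 4 Y$
$H{\left(h \right)} = 20$ ($H{\left(h \right)} = \left(-4\right) \left(-5\right) = 20$)
$j{\left(U,o \right)} = - \frac{10}{11} + \frac{U}{22}$ ($j{\left(U,o \right)} = \frac{\left(-4\right) 5 + U}{-35 + 57} = \frac{-20 + U}{22} = \left(-20 + U\right) \frac{1}{22} = - \frac{10}{11} + \frac{U}{22}$)
$\frac{28998 + 36332}{-10625 + j{\left(92,H{\left(-6 \right)} \right)}} = \frac{28998 + 36332}{-10625 + \left(- \frac{10}{11} + \frac{1}{22} \cdot 92\right)} = \frac{65330}{-10625 + \left(- \frac{10}{11} + \frac{46}{11}\right)} = \frac{65330}{-10625 + \frac{36}{11}} = \frac{65330}{- \frac{116839}{11}} = 65330 \left(- \frac{11}{116839}\right) = - \frac{718630}{116839}$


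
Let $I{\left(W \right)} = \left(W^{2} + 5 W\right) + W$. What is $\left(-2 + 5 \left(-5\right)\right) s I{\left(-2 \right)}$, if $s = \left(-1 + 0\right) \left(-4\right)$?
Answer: $864$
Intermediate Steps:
$s = 4$ ($s = \left(-1\right) \left(-4\right) = 4$)
$I{\left(W \right)} = W^{2} + 6 W$
$\left(-2 + 5 \left(-5\right)\right) s I{\left(-2 \right)} = \left(-2 + 5 \left(-5\right)\right) 4 \left(- 2 \left(6 - 2\right)\right) = \left(-2 - 25\right) 4 \left(\left(-2\right) 4\right) = \left(-27\right) 4 \left(-8\right) = \left(-108\right) \left(-8\right) = 864$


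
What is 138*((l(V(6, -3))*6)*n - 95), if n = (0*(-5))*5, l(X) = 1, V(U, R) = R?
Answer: -13110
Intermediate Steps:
n = 0 (n = 0*5 = 0)
138*((l(V(6, -3))*6)*n - 95) = 138*((1*6)*0 - 95) = 138*(6*0 - 95) = 138*(0 - 95) = 138*(-95) = -13110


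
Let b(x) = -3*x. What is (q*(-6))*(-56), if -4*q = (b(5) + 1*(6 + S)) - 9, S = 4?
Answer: 1176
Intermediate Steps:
q = 7/2 (q = -((-3*5 + 1*(6 + 4)) - 9)/4 = -((-15 + 1*10) - 9)/4 = -((-15 + 10) - 9)/4 = -(-5 - 9)/4 = -1/4*(-14) = 7/2 ≈ 3.5000)
(q*(-6))*(-56) = ((7/2)*(-6))*(-56) = -21*(-56) = 1176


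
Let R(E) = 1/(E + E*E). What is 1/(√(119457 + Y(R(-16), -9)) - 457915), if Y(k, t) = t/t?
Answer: -457915/209686027767 - √119458/209686027767 ≈ -2.1855e-6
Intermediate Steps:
R(E) = 1/(E + E²)
Y(k, t) = 1
1/(√(119457 + Y(R(-16), -9)) - 457915) = 1/(√(119457 + 1) - 457915) = 1/(√119458 - 457915) = 1/(-457915 + √119458)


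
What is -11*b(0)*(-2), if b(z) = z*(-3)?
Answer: 0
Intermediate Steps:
b(z) = -3*z
-11*b(0)*(-2) = -(-33)*0*(-2) = -11*0*(-2) = 0*(-2) = 0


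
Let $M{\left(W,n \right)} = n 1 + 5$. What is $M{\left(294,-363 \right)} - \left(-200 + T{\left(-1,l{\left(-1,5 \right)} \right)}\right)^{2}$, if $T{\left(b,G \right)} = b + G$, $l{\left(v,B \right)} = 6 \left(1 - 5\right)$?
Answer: $-50983$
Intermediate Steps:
$l{\left(v,B \right)} = -24$ ($l{\left(v,B \right)} = 6 \left(-4\right) = -24$)
$M{\left(W,n \right)} = 5 + n$ ($M{\left(W,n \right)} = n + 5 = 5 + n$)
$T{\left(b,G \right)} = G + b$
$M{\left(294,-363 \right)} - \left(-200 + T{\left(-1,l{\left(-1,5 \right)} \right)}\right)^{2} = \left(5 - 363\right) - \left(-200 - 25\right)^{2} = -358 - \left(-200 - 25\right)^{2} = -358 - \left(-225\right)^{2} = -358 - 50625 = -50983$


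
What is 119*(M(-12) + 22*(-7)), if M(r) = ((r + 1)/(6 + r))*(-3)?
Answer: -37961/2 ≈ -18981.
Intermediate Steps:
M(r) = -3*(1 + r)/(6 + r) (M(r) = ((1 + r)/(6 + r))*(-3) = -3*(1 + r)/(6 + r))
119*(M(-12) + 22*(-7)) = 119*(3*(-1 - 1*(-12))/(6 - 12) + 22*(-7)) = 119*(3*(-1 + 12)/(-6) - 154) = 119*(3*(-⅙)*11 - 154) = 119*(-11/2 - 154) = 119*(-319/2) = -37961/2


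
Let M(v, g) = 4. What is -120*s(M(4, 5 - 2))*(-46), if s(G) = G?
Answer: 22080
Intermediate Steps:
-120*s(M(4, 5 - 2))*(-46) = -120*4*(-46) = -480*(-46) = 22080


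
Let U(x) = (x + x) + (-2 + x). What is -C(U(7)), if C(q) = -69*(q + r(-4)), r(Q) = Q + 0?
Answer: 1035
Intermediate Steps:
r(Q) = Q
U(x) = -2 + 3*x (U(x) = 2*x + (-2 + x) = -2 + 3*x)
C(q) = 276 - 69*q (C(q) = -69*(q - 4) = -69*(-4 + q) = 276 - 69*q)
-C(U(7)) = -(276 - 69*(-2 + 3*7)) = -(276 - 69*(-2 + 21)) = -(276 - 69*19) = -(276 - 1311) = -1*(-1035) = 1035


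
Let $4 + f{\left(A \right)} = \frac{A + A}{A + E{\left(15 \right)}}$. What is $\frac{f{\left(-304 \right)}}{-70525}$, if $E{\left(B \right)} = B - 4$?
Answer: $\frac{564}{20663825} \approx 2.7294 \cdot 10^{-5}$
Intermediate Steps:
$E{\left(B \right)} = -4 + B$
$f{\left(A \right)} = -4 + \frac{2 A}{11 + A}$ ($f{\left(A \right)} = -4 + \frac{A + A}{A + \left(-4 + 15\right)} = -4 + \frac{2 A}{A + 11} = -4 + \frac{2 A}{11 + A}$)
$\frac{f{\left(-304 \right)}}{-70525} = \frac{2 \frac{1}{11 - 304} \left(-22 - -304\right)}{-70525} = \frac{2 \left(-22 + 304\right)}{-293} \left(- \frac{1}{70525}\right) = 2 \left(- \frac{1}{293}\right) 282 \left(- \frac{1}{70525}\right) = \left(- \frac{564}{293}\right) \left(- \frac{1}{70525}\right) = \frac{564}{20663825}$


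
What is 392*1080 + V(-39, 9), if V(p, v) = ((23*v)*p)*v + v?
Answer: 350712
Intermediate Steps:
V(p, v) = v + 23*p*v**2 (V(p, v) = (23*p*v)*v + v = 23*p*v**2 + v = v + 23*p*v**2)
392*1080 + V(-39, 9) = 392*1080 + 9*(1 + 23*(-39)*9) = 423360 + 9*(1 - 8073) = 423360 + 9*(-8072) = 423360 - 72648 = 350712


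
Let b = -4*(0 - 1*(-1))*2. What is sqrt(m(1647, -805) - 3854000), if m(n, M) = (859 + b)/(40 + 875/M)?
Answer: I*sqrt(3087132832165)/895 ≈ 1963.2*I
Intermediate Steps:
b = -8 (b = -4*(0 + 1)*2 = -4*1*2 = -4*2 = -8)
m(n, M) = 851/(40 + 875/M) (m(n, M) = (859 - 8)/(40 + 875/M) = 851/(40 + 875/M))
sqrt(m(1647, -805) - 3854000) = sqrt((851/5)*(-805)/(175 + 8*(-805)) - 3854000) = sqrt((851/5)*(-805)/(175 - 6440) - 3854000) = sqrt((851/5)*(-805)/(-6265) - 3854000) = sqrt((851/5)*(-805)*(-1/6265) - 3854000) = sqrt(19573/895 - 3854000) = sqrt(-3449310427/895) = I*sqrt(3087132832165)/895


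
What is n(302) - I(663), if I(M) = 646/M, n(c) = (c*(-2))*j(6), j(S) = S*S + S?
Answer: -989390/39 ≈ -25369.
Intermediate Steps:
j(S) = S + S² (j(S) = S² + S = S + S²)
n(c) = -84*c (n(c) = (c*(-2))*(6*(1 + 6)) = (-2*c)*(6*7) = -2*c*42 = -84*c)
n(302) - I(663) = -84*302 - 646/663 = -25368 - 646/663 = -25368 - 1*38/39 = -25368 - 38/39 = -989390/39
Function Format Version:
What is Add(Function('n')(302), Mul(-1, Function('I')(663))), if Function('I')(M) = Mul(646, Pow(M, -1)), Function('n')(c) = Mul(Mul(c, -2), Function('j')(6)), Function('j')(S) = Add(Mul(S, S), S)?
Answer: Rational(-989390, 39) ≈ -25369.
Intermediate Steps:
Function('j')(S) = Add(S, Pow(S, 2)) (Function('j')(S) = Add(Pow(S, 2), S) = Add(S, Pow(S, 2)))
Function('n')(c) = Mul(-84, c) (Function('n')(c) = Mul(Mul(c, -2), Mul(6, Add(1, 6))) = Mul(Mul(-2, c), Mul(6, 7)) = Mul(Mul(-2, c), 42) = Mul(-84, c))
Add(Function('n')(302), Mul(-1, Function('I')(663))) = Add(Mul(-84, 302), Mul(-1, Mul(646, Pow(663, -1)))) = Add(-25368, Mul(-1, Mul(646, Rational(1, 663)))) = Add(-25368, Mul(-1, Rational(38, 39))) = Add(-25368, Rational(-38, 39)) = Rational(-989390, 39)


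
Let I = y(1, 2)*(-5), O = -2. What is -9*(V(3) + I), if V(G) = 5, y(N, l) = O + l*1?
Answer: -45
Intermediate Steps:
y(N, l) = -2 + l (y(N, l) = -2 + l*1 = -2 + l)
I = 0 (I = (-2 + 2)*(-5) = 0*(-5) = 0)
-9*(V(3) + I) = -9*(5 + 0) = -9*5 = -45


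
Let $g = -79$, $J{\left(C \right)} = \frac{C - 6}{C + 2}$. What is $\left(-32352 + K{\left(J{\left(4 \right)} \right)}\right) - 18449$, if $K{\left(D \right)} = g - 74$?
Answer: $-50954$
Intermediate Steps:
$J{\left(C \right)} = \frac{-6 + C}{2 + C}$
$K{\left(D \right)} = -153$ ($K{\left(D \right)} = -79 - 74 = -153$)
$\left(-32352 + K{\left(J{\left(4 \right)} \right)}\right) - 18449 = \left(-32352 - 153\right) - 18449 = -32505 - 18449 = -50954$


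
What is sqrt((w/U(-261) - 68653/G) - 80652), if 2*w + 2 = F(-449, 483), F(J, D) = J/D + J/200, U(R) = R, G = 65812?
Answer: I*sqrt(15420684747389074727735679)/13827430260 ≈ 283.99*I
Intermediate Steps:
F(J, D) = J/200 + J/D (F(J, D) = J/D + J*(1/200) = J/D + J/200 = J/200 + J/D)
w = -499867/193200 (w = -1 + ((1/200)*(-449) - 449/483)/2 = -1 + (-449/200 - 449*1/483)/2 = -1 + (-449/200 - 449/483)/2 = -1 + (1/2)*(-306667/96600) = -1 - 306667/193200 = -499867/193200 ≈ -2.5873)
sqrt((w/U(-261) - 68653/G) - 80652) = sqrt((-499867/193200/(-261) - 68653/65812) - 80652) = sqrt((-499867/193200*(-1/261) - 68653*1/65812) - 80652) = sqrt((499867/50425200 - 68653/65812) - 80652) = sqrt(-857236002149/829645815600 - 80652) = sqrt(-66913451555773349/829645815600) = I*sqrt(15420684747389074727735679)/13827430260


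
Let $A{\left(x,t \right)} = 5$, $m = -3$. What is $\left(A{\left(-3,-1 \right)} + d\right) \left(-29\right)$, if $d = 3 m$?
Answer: $116$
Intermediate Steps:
$d = -9$ ($d = 3 \left(-3\right) = -9$)
$\left(A{\left(-3,-1 \right)} + d\right) \left(-29\right) = \left(5 - 9\right) \left(-29\right) = \left(-4\right) \left(-29\right) = 116$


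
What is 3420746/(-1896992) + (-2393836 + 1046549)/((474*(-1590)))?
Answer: -2785846207/178710873840 ≈ -0.015589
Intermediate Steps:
3420746/(-1896992) + (-2393836 + 1046549)/((474*(-1590))) = 3420746*(-1/1896992) - 1347287/(-753660) = -1710373/948496 - 1347287*(-1/753660) = -1710373/948496 + 1347287/753660 = -2785846207/178710873840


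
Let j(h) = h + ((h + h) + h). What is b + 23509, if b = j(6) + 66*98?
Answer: 30001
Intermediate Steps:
j(h) = 4*h (j(h) = h + (2*h + h) = h + 3*h = 4*h)
b = 6492 (b = 4*6 + 66*98 = 24 + 6468 = 6492)
b + 23509 = 6492 + 23509 = 30001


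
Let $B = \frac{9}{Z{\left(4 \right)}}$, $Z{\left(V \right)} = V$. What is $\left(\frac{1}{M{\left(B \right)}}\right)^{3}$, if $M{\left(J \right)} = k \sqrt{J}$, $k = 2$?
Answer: $\frac{1}{27} \approx 0.037037$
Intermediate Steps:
$B = \frac{9}{4} \approx 2.25$
$M{\left(J \right)} = 2 \sqrt{J}$
$\left(\frac{1}{M{\left(B \right)}}\right)^{3} = \left(\frac{1}{2 \sqrt{\frac{9}{4}}}\right)^{3} = \left(\frac{1}{2 \cdot \frac{3}{2}}\right)^{3} = \left(\frac{1}{3}\right)^{3} = \frac{1}{27}$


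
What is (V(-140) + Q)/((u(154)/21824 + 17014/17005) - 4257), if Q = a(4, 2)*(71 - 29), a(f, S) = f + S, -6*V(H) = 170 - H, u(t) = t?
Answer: -10138244960/215382497391 ≈ -0.047071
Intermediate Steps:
V(H) = -85/3 + H/6 (V(H) = -(170 - H)/6 = -85/3 + H/6)
a(f, S) = S + f
Q = 252 (Q = (2 + 4)*(71 - 29) = 6*42 = 252)
(V(-140) + Q)/((u(154)/21824 + 17014/17005) - 4257) = ((-85/3 + (⅙)*(-140)) + 252)/((154/21824 + 17014/17005) - 4257) = ((-85/3 - 70/3) + 252)/((154*(1/21824) + 17014*(1/17005)) - 4257) = (-155/3 + 252)/((7/992 + 17014/17005) - 4257) = 601/(3*(16996923/16868960 - 4257)) = 601/(3*(-71794165797/16868960)) = (601/3)*(-16868960/71794165797) = -10138244960/215382497391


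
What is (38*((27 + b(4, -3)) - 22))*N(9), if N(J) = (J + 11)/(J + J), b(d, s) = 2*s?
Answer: -380/9 ≈ -42.222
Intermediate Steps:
N(J) = (11 + J)/(2*J) (N(J) = (11 + J)/((2*J)) = (11 + J)*(1/(2*J)) = (11 + J)/(2*J))
(38*((27 + b(4, -3)) - 22))*N(9) = (38*((27 + 2*(-3)) - 22))*((½)*(11 + 9)/9) = (38*((27 - 6) - 22))*((½)*(⅑)*20) = (38*(21 - 22))*(10/9) = (38*(-1))*(10/9) = -38*10/9 = -380/9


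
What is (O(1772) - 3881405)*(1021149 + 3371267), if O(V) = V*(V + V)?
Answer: 10535486498208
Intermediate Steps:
O(V) = 2*V² (O(V) = V*(2*V) = 2*V²)
(O(1772) - 3881405)*(1021149 + 3371267) = (2*1772² - 3881405)*(1021149 + 3371267) = (2*3139984 - 3881405)*4392416 = (6279968 - 3881405)*4392416 = 2398563*4392416 = 10535486498208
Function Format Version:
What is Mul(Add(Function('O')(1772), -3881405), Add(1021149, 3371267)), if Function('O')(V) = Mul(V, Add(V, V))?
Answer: 10535486498208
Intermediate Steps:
Function('O')(V) = Mul(2, Pow(V, 2)) (Function('O')(V) = Mul(V, Mul(2, V)) = Mul(2, Pow(V, 2)))
Mul(Add(Function('O')(1772), -3881405), Add(1021149, 3371267)) = Mul(Add(Mul(2, Pow(1772, 2)), -3881405), Add(1021149, 3371267)) = Mul(Add(Mul(2, 3139984), -3881405), 4392416) = Mul(Add(6279968, -3881405), 4392416) = Mul(2398563, 4392416) = 10535486498208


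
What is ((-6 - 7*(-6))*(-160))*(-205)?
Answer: 1180800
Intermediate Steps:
((-6 - 7*(-6))*(-160))*(-205) = ((-6 + 42)*(-160))*(-205) = (36*(-160))*(-205) = -5760*(-205) = 1180800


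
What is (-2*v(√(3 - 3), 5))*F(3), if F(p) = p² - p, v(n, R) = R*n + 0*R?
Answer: 0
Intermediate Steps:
v(n, R) = R*n (v(n, R) = R*n + 0 = R*n)
(-2*v(√(3 - 3), 5))*F(3) = (-10*√(3 - 3))*(3*(-1 + 3)) = (-10*√0)*(3*2) = -10*0*6 = -2*0*6 = 0*6 = 0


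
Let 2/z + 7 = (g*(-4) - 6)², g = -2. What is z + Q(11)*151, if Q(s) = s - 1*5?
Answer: 2716/3 ≈ 905.33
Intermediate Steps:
Q(s) = -5 + s (Q(s) = s - 5 = -5 + s)
z = -⅔ (z = 2/(-7 + (-2*(-4) - 6)²) = 2/(-7 + (8 - 6)²) = 2/(-7 + 2²) = 2/(-7 + 4) = 2/(-3) = 2*(-⅓) = -⅔ ≈ -0.66667)
z + Q(11)*151 = -⅔ + (-5 + 11)*151 = -⅔ + 6*151 = -⅔ + 906 = 2716/3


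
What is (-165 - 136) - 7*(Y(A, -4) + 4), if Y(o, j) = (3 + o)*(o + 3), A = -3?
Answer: -329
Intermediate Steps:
Y(o, j) = (3 + o)² (Y(o, j) = (3 + o)*(3 + o) = (3 + o)²)
(-165 - 136) - 7*(Y(A, -4) + 4) = (-165 - 136) - 7*((3 - 3)² + 4) = -301 - 7*(0² + 4) = -301 - 7*(0 + 4) = -301 - 7*4 = -301 - 28 = -329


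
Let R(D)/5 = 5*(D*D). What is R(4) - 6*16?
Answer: 304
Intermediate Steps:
R(D) = 25*D**2 (R(D) = 5*(5*(D*D)) = 5*(5*D**2) = 25*D**2)
R(4) - 6*16 = 25*4**2 - 6*16 = 25*16 - 96 = 400 - 96 = 304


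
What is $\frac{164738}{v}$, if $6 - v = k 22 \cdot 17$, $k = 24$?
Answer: $- \frac{82369}{4485} \approx -18.365$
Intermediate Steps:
$v = -8970$ ($v = 6 - 24 \cdot 22 \cdot 17 = 6 - 528 \cdot 17 = 6 - 8976 = -8970$)
$\frac{164738}{v} = \frac{164738}{-8970} = 164738 \left(- \frac{1}{8970}\right) = - \frac{82369}{4485}$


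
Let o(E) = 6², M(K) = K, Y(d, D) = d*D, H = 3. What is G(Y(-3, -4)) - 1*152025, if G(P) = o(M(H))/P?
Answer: -152022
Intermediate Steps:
Y(d, D) = D*d
o(E) = 36
G(P) = 36/P
G(Y(-3, -4)) - 1*152025 = 36/((-4*(-3))) - 1*152025 = 36/12 - 152025 = 36*(1/12) - 152025 = 3 - 152025 = -152022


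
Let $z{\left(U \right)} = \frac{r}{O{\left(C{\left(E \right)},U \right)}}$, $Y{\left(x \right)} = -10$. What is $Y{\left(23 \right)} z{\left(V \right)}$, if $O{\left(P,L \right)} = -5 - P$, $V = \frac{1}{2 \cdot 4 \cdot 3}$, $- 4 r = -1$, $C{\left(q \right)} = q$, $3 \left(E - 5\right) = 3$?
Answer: $\frac{5}{22} \approx 0.22727$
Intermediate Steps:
$E = 6$ ($E = 5 + \frac{1}{3} \cdot 3 = 5 + 1 = 6$)
$r = \frac{1}{4}$ ($r = \left(- \frac{1}{4}\right) \left(-1\right) = \frac{1}{4} \approx 0.25$)
$V = \frac{1}{24}$ ($V = \frac{1}{8 \cdot 3} = \frac{1}{24} \approx 0.041667$)
$z{\left(U \right)} = - \frac{1}{44}$ ($z{\left(U \right)} = \frac{1}{4 \left(-5 - 6\right)} = \frac{1}{4 \left(-11\right)} = \frac{1}{4} \left(- \frac{1}{11}\right) = - \frac{1}{44}$)
$Y{\left(23 \right)} z{\left(V \right)} = \left(-10\right) \left(- \frac{1}{44}\right) = \frac{5}{22}$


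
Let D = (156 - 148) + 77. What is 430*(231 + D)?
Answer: 135880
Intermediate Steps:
D = 85 (D = 8 + 77 = 85)
430*(231 + D) = 430*(231 + 85) = 430*316 = 135880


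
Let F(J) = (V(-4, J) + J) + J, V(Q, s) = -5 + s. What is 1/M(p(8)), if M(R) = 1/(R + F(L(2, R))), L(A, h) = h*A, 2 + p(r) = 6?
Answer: 23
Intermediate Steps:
p(r) = 4 (p(r) = -2 + 6 = 4)
L(A, h) = A*h
F(J) = -5 + 3*J (F(J) = ((-5 + J) + J) + J = (-5 + 2*J) + J = -5 + 3*J)
M(R) = 1/(-5 + 7*R) (M(R) = 1/(R + (-5 + 3*(2*R))) = 1/(R + (-5 + 6*R)) = 1/(-5 + 7*R))
1/M(p(8)) = 1/(1/(-5 + 7*4)) = 1/(1/(-5 + 28)) = 1/(1/23) = 23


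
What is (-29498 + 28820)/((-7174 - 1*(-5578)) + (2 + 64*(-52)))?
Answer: 339/2461 ≈ 0.13775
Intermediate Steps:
(-29498 + 28820)/((-7174 - 1*(-5578)) + (2 + 64*(-52))) = -678/((-7174 + 5578) + (2 - 3328)) = -678/(-1596 - 3326) = -678/(-4922) = -678*(-1/4922) = 339/2461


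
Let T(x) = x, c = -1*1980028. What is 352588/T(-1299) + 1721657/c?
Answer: -700370544907/2572056372 ≈ -272.30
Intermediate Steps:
c = -1980028
352588/T(-1299) + 1721657/c = 352588/(-1299) + 1721657/(-1980028) = 352588*(-1/1299) + 1721657*(-1/1980028) = -352588/1299 - 1721657/1980028 = -700370544907/2572056372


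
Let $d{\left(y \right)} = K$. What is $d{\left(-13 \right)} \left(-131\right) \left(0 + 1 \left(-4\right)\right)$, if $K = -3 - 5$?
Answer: $-4192$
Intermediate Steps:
$K = -8$ ($K = -3 - 5 = -8$)
$d{\left(y \right)} = -8$
$d{\left(-13 \right)} \left(-131\right) \left(0 + 1 \left(-4\right)\right) = \left(-8\right) \left(-131\right) \left(0 + 1 \left(-4\right)\right) = 1048 \left(0 - 4\right) = 1048 \left(-4\right) = -4192$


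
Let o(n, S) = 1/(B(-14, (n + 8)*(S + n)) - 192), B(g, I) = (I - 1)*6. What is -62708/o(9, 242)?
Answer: -1593034032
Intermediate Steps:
B(g, I) = -6 + 6*I (B(g, I) = (-1 + I)*6 = -6 + 6*I)
o(n, S) = 1/(-198 + 6*(8 + n)*(S + n)) (o(n, S) = 1/((-6 + 6*((n + 8)*(S + n))) - 192) = 1/((-6 + 6*((8 + n)*(S + n))) - 192) = 1/((-6 + 6*(8 + n)*(S + n)) - 192) = 1/(-198 + 6*(8 + n)*(S + n)))
-62708/o(9, 242) = -62708/(1/(6*(-33 + 9**2 + 8*242 + 8*9 + 242*9))) = -62708/(1/(6*(-33 + 81 + 1936 + 72 + 2178))) = -62708/((1/6)/4234) = -62708/((1/6)*(1/4234)) = -62708/1/25404 = -62708*25404 = -1593034032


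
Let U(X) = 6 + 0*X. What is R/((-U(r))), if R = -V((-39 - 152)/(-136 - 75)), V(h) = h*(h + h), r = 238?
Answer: 36481/133563 ≈ 0.27314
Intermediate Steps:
U(X) = 6 (U(X) = 6 + 0 = 6)
V(h) = 2*h² (V(h) = h*(2*h) = 2*h²)
R = -72962/44521 (R = -2*((-39 - 152)/(-136 - 75))² = -2*(-191/(-211))² = -2*(-191*(-1/211))² = -2*(191/211)² = -2*36481/44521 = -1*72962/44521 = -72962/44521 ≈ -1.6388)
R/((-U(r))) = -72962/(44521*((-1*6))) = -72962/44521/(-6) = -72962/44521*(-⅙) = 36481/133563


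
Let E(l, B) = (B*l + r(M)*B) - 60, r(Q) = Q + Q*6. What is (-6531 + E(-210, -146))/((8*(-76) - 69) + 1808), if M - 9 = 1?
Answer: 13849/1131 ≈ 12.245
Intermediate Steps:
M = 10 (M = 9 + 1 = 10)
r(Q) = 7*Q (r(Q) = Q + 6*Q = 7*Q)
E(l, B) = -60 + 70*B + B*l (E(l, B) = (B*l + (7*10)*B) - 60 = (B*l + 70*B) - 60 = (70*B + B*l) - 60 = -60 + 70*B + B*l)
(-6531 + E(-210, -146))/((8*(-76) - 69) + 1808) = (-6531 + (-60 + 70*(-146) - 146*(-210)))/((8*(-76) - 69) + 1808) = (-6531 + (-60 - 10220 + 30660))/((-608 - 69) + 1808) = (-6531 + 20380)/(-677 + 1808) = 13849/1131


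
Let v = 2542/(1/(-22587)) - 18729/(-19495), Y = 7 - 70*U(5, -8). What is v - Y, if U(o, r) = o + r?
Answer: -1119332133916/19495 ≈ -5.7416e+7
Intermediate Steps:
Y = 217 (Y = 7 - 70*(5 - 8) = 7 - 70*(-3) = 7 + 210 = 217)
v = -1119327903501/19495 (v = 2542/(-1/22587) - 18729*(-1/19495) = 2542*(-22587) + 18729/19495 = -57416154 + 18729/19495 = -1119327903501/19495 ≈ -5.7416e+7)
v - Y = -1119327903501/19495 - 1*217 = -1119327903501/19495 - 217 = -1119332133916/19495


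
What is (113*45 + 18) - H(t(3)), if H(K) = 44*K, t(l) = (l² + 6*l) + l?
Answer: 3783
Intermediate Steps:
t(l) = l² + 7*l
(113*45 + 18) - H(t(3)) = (113*45 + 18) - 44*3*(7 + 3) = (5085 + 18) - 44*3*10 = 5103 - 44*30 = 5103 - 1*1320 = 5103 - 1320 = 3783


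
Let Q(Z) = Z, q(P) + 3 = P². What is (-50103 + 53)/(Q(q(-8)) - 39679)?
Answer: 25025/19809 ≈ 1.2633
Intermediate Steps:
q(P) = -3 + P²
(-50103 + 53)/(Q(q(-8)) - 39679) = (-50103 + 53)/((-3 + (-8)²) - 39679) = -50050/((-3 + 64) - 39679) = -50050/(61 - 39679) = -50050/(-39618) = -50050*(-1/39618) = 25025/19809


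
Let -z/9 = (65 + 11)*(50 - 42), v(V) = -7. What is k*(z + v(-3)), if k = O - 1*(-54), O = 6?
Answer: -328740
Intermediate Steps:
z = -5472 (z = -9*(65 + 11)*(50 - 42) = -684*8 = -9*608 = -5472)
k = 60 (k = 6 - 1*(-54) = 6 + 54 = 60)
k*(z + v(-3)) = 60*(-5472 - 7) = 60*(-5479) = -328740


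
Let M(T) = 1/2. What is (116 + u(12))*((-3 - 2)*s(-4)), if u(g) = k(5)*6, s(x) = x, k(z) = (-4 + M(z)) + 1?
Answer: 2020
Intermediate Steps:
M(T) = ½
k(z) = -5/2 (k(z) = (-4 + ½) + 1 = -7/2 + 1 = -5/2)
u(g) = -15 (u(g) = -5/2*6 = -15)
(116 + u(12))*((-3 - 2)*s(-4)) = (116 - 15)*((-3 - 2)*(-4)) = 101*(-5*(-4)) = 101*20 = 2020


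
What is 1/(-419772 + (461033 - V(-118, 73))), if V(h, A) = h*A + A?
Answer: 1/49802 ≈ 2.0080e-5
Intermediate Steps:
V(h, A) = A + A*h (V(h, A) = A*h + A = A + A*h)
1/(-419772 + (461033 - V(-118, 73))) = 1/(-419772 + (461033 - 73*(1 - 118))) = 1/(-419772 + (461033 - 73*(-117))) = 1/(-419772 + (461033 - 1*(-8541))) = 1/(-419772 + (461033 + 8541)) = 1/(-419772 + 469574) = 1/49802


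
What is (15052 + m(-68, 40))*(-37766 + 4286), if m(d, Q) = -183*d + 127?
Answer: -924818040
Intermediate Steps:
m(d, Q) = 127 - 183*d
(15052 + m(-68, 40))*(-37766 + 4286) = (15052 + (127 - 183*(-68)))*(-37766 + 4286) = (15052 + (127 + 12444))*(-33480) = (15052 + 12571)*(-33480) = 27623*(-33480) = -924818040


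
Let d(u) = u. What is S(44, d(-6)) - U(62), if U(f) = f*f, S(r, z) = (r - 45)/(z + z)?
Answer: -46127/12 ≈ -3843.9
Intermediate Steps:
S(r, z) = (-45 + r)/(2*z) (S(r, z) = (-45 + r)/((2*z)) = (-45 + r)*(1/(2*z)) = (-45 + r)/(2*z))
U(f) = f**2
S(44, d(-6)) - U(62) = (1/2)*(-45 + 44)/(-6) - 1*62**2 = (1/2)*(-1/6)*(-1) - 1*3844 = 1/12 - 3844 = -46127/12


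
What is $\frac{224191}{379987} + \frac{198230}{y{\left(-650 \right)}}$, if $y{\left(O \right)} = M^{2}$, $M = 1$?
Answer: $\frac{75325047201}{379987} \approx 1.9823 \cdot 10^{5}$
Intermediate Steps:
$y{\left(O \right)} = 1$ ($y{\left(O \right)} = 1^{2} = 1$)
$\frac{224191}{379987} + \frac{198230}{y{\left(-650 \right)}} = \frac{224191}{379987} + \frac{198230}{1} = 224191 \cdot \frac{1}{379987} + 198230 \cdot 1 = \frac{224191}{379987} + 198230 = \frac{75325047201}{379987}$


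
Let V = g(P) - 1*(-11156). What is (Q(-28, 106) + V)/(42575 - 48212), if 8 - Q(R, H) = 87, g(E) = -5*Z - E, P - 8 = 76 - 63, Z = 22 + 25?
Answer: -3607/1879 ≈ -1.9196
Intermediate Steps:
Z = 47
P = 21 (P = 8 + (76 - 63) = 8 + 13 = 21)
g(E) = -235 - E (g(E) = -5*47 - E = -235 - E)
Q(R, H) = -79 (Q(R, H) = 8 - 1*87 = 8 - 87 = -79)
V = 10900 (V = (-235 - 1*21) - 1*(-11156) = (-235 - 21) + 11156 = -256 + 11156 = 10900)
(Q(-28, 106) + V)/(42575 - 48212) = (-79 + 10900)/(42575 - 48212) = 10821/(-5637) = 10821*(-1/5637) = -3607/1879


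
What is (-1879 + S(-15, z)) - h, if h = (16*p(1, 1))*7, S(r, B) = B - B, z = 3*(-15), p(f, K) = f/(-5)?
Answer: -9283/5 ≈ -1856.6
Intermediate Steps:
p(f, K) = -f/5 (p(f, K) = f*(-⅕) = -f/5)
z = -45
S(r, B) = 0
h = -112/5 (h = (16*(-⅕*1))*7 = (16*(-⅕))*7 = -16/5*7 = -112/5 ≈ -22.400)
(-1879 + S(-15, z)) - h = (-1879 + 0) - 1*(-112/5) = -1879 + 112/5 = -9283/5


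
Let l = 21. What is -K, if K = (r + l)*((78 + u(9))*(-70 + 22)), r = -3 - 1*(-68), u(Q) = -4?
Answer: 305472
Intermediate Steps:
r = 65 (r = -3 + 68 = 65)
K = -305472 (K = (65 + 21)*((78 - 4)*(-70 + 22)) = 86*(74*(-48)) = 86*(-3552) = -305472)
-K = -1*(-305472) = 305472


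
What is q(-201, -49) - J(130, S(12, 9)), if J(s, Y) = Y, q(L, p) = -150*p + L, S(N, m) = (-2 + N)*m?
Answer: 7059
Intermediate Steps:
S(N, m) = m*(-2 + N)
q(L, p) = L - 150*p
q(-201, -49) - J(130, S(12, 9)) = (-201 - 150*(-49)) - 9*(-2 + 12) = (-201 + 7350) - 9*10 = 7149 - 1*90 = 7149 - 90 = 7059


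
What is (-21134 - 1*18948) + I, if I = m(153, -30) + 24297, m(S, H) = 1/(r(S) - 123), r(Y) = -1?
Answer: -1957341/124 ≈ -15785.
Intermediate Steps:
m(S, H) = -1/124 (m(S, H) = 1/(-1 - 123) = 1/(-124) = -1/124)
I = 3012827/124 (I = -1/124 + 24297 = 3012827/124 ≈ 24297.)
(-21134 - 1*18948) + I = (-21134 - 1*18948) + 3012827/124 = (-21134 - 18948) + 3012827/124 = -40082 + 3012827/124 = -1957341/124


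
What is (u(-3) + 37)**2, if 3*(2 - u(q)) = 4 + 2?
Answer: 1369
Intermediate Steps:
u(q) = 0 (u(q) = 2 - (4 + 2)/3 = 2 - 1/3*6 = 2 - 2 = 0)
(u(-3) + 37)**2 = (0 + 37)**2 = 37**2 = 1369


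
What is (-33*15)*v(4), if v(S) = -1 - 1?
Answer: 990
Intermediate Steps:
v(S) = -2
(-33*15)*v(4) = -33*15*(-2) = -495*(-2) = 990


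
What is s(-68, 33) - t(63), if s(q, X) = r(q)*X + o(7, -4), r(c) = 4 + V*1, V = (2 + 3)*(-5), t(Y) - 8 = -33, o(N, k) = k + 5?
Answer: -667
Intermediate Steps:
o(N, k) = 5 + k
t(Y) = -25 (t(Y) = 8 - 33 = -25)
V = -25 (V = 5*(-5) = -25)
r(c) = -21 (r(c) = 4 - 25*1 = 4 - 25 = -21)
s(q, X) = 1 - 21*X (s(q, X) = -21*X + (5 - 4) = -21*X + 1 = 1 - 21*X)
s(-68, 33) - t(63) = (1 - 21*33) - 1*(-25) = (1 - 693) + 25 = -692 + 25 = -667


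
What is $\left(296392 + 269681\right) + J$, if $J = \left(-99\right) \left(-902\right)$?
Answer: $655371$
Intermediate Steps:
$J = 89298$
$\left(296392 + 269681\right) + J = \left(296392 + 269681\right) + 89298 = 566073 + 89298 = 655371$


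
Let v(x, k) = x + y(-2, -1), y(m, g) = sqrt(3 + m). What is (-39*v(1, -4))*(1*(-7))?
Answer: 546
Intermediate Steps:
v(x, k) = 1 + x (v(x, k) = x + sqrt(3 - 2) = x + sqrt(1) = x + 1 = 1 + x)
(-39*v(1, -4))*(1*(-7)) = (-39*(1 + 1))*(1*(-7)) = -39*2*(-7) = -78*(-7) = 546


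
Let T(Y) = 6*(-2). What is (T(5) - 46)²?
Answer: 3364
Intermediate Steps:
T(Y) = -12
(T(5) - 46)² = (-12 - 46)² = (-58)² = 3364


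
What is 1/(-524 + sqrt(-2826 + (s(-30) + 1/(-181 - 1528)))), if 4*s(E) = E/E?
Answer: -3582064/1896318367 - 2*I*sqrt(33012464179)/1896318367 ≈ -0.001889 - 0.00019163*I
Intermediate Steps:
s(E) = 1/4 (s(E) = (E/E)/4 = (1/4)*1 = 1/4)
1/(-524 + sqrt(-2826 + (s(-30) + 1/(-181 - 1528)))) = 1/(-524 + sqrt(-2826 + (1/4 + 1/(-181 - 1528)))) = 1/(-524 + sqrt(-2826 + (1/4 + 1/(-1709)))) = 1/(-524 + sqrt(-2826 + (1/4 - 1/1709))) = 1/(-524 + sqrt(-2826 + 1705/6836)) = 1/(-524 + sqrt(-19316831/6836)) = 1/(-524 + I*sqrt(33012464179)/3418)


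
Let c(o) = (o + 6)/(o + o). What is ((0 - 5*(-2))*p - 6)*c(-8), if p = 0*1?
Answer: -¾ ≈ -0.75000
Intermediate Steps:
c(o) = (6 + o)/(2*o) (c(o) = (6 + o)/((2*o)) = (6 + o)*(1/(2*o)) = (6 + o)/(2*o))
p = 0
((0 - 5*(-2))*p - 6)*c(-8) = ((0 - 5*(-2))*0 - 6)*((½)*(6 - 8)/(-8)) = ((0 + 10)*0 - 6)*((½)*(-⅛)*(-2)) = (10*0 - 6)*(⅛) = (0 - 6)*(⅛) = -6*⅛ = -¾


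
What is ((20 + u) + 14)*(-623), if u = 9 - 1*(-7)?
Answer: -31150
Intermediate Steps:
u = 16 (u = 9 + 7 = 16)
((20 + u) + 14)*(-623) = ((20 + 16) + 14)*(-623) = (36 + 14)*(-623) = 50*(-623) = -31150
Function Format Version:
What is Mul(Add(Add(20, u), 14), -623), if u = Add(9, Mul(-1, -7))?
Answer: -31150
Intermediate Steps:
u = 16 (u = Add(9, 7) = 16)
Mul(Add(Add(20, u), 14), -623) = Mul(Add(Add(20, 16), 14), -623) = Mul(Add(36, 14), -623) = Mul(50, -623) = -31150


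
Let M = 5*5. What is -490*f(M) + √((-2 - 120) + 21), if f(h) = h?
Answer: -12250 + I*√101 ≈ -12250.0 + 10.05*I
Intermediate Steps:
M = 25
-490*f(M) + √((-2 - 120) + 21) = -490*25 + √((-2 - 120) + 21) = -12250 + √(-122 + 21) = -12250 + √(-101) = -12250 + I*√101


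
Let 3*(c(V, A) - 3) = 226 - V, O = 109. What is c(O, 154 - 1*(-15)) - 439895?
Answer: -439853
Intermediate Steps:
c(V, A) = 235/3 - V/3 (c(V, A) = 3 + (226 - V)/3 = 3 + (226/3 - V/3) = 235/3 - V/3)
c(O, 154 - 1*(-15)) - 439895 = (235/3 - 1/3*109) - 439895 = (235/3 - 109/3) - 439895 = 42 - 439895 = -439853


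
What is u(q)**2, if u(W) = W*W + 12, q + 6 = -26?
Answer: 1073296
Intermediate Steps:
q = -32 (q = -6 - 26 = -32)
u(W) = 12 + W**2 (u(W) = W**2 + 12 = 12 + W**2)
u(q)**2 = (12 + (-32)**2)**2 = (12 + 1024)**2 = 1036**2 = 1073296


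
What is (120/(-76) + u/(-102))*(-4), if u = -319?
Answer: -6002/969 ≈ -6.1940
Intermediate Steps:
(120/(-76) + u/(-102))*(-4) = (120/(-76) - 319/(-102))*(-4) = (120*(-1/76) - 319*(-1/102))*(-4) = (-30/19 + 319/102)*(-4) = (3001/1938)*(-4) = -6002/969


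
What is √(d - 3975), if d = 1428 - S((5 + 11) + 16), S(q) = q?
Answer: I*√2579 ≈ 50.784*I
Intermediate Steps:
d = 1396 (d = 1428 - ((5 + 11) + 16) = 1428 - (16 + 16) = 1428 - 1*32 = 1428 - 32 = 1396)
√(d - 3975) = √(1396 - 3975) = √(-2579) = I*√2579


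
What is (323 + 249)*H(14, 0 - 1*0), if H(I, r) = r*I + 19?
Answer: 10868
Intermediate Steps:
H(I, r) = 19 + I*r (H(I, r) = I*r + 19 = 19 + I*r)
(323 + 249)*H(14, 0 - 1*0) = (323 + 249)*(19 + 14*(0 - 1*0)) = 572*(19 + 14*(0 + 0)) = 572*(19 + 14*0) = 572*(19 + 0) = 572*19 = 10868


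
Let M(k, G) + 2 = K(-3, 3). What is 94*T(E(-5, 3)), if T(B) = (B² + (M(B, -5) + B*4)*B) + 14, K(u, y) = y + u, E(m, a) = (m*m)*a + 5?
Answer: 2994276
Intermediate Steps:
E(m, a) = 5 + a*m² (E(m, a) = m²*a + 5 = a*m² + 5 = 5 + a*m²)
K(u, y) = u + y
M(k, G) = -2 (M(k, G) = -2 + (-3 + 3) = -2 + 0 = -2)
T(B) = 14 + B² + B*(-2 + 4*B) (T(B) = (B² + (-2 + B*4)*B) + 14 = (B² + (-2 + 4*B)*B) + 14 = (B² + B*(-2 + 4*B)) + 14 = 14 + B² + B*(-2 + 4*B))
94*T(E(-5, 3)) = 94*(14 - 2*(5 + 3*(-5)²) + 5*(5 + 3*(-5)²)²) = 94*(14 - 2*(5 + 3*25) + 5*(5 + 3*25)²) = 94*(14 - 2*(5 + 75) + 5*(5 + 75)²) = 94*(14 - 2*80 + 5*80²) = 94*(14 - 160 + 5*6400) = 94*(14 - 160 + 32000) = 94*31854 = 2994276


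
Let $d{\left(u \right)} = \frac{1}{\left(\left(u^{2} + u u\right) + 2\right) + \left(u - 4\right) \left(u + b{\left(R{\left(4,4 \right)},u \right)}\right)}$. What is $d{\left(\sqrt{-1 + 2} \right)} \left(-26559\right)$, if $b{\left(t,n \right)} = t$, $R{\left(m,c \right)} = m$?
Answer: $\frac{26559}{11} \approx 2414.5$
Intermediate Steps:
$d{\left(u \right)} = \frac{1}{2 + 2 u^{2} + \left(-4 + u\right) \left(4 + u\right)}$ ($d{\left(u \right)} = \frac{1}{\left(\left(u^{2} + u u\right) + 2\right) + \left(u - 4\right) \left(u + 4\right)} = \frac{1}{\left(\left(u^{2} + u^{2}\right) + 2\right) + \left(-4 + u\right) \left(4 + u\right)} = \frac{1}{\left(2 u^{2} + 2\right) + \left(-4 + u\right) \left(4 + u\right)} = \frac{1}{\left(2 + 2 u^{2}\right) + \left(-4 + u\right) \left(4 + u\right)} = \frac{1}{2 + 2 u^{2} + \left(-4 + u\right) \left(4 + u\right)}$)
$d{\left(\sqrt{-1 + 2} \right)} \left(-26559\right) = \frac{1}{-14 + 3 \left(\sqrt{-1 + 2}\right)^{2}} \left(-26559\right) = \frac{1}{-14 + 3 \left(\sqrt{1}\right)^{2}} \left(-26559\right) = \frac{1}{-14 + 3 \cdot 1^{2}} \left(-26559\right) = \frac{1}{-14 + 3 \cdot 1} \left(-26559\right) = \frac{1}{-14 + 3} \left(-26559\right) = \frac{1}{-11} \left(-26559\right) = \left(- \frac{1}{11}\right) \left(-26559\right) = \frac{26559}{11}$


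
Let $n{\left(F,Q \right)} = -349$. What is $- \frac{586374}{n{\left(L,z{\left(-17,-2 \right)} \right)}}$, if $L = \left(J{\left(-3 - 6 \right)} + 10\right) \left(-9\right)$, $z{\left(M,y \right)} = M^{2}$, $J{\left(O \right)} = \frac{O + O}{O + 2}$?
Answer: $\frac{586374}{349} \approx 1680.2$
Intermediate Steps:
$J{\left(O \right)} = \frac{2 O}{2 + O}$
$L = - \frac{792}{7}$ ($L = \left(\frac{2 \left(-3 - 6\right)}{2 - 9} + 10\right) \left(-9\right) = \left(2 \left(-9\right) \frac{1}{2 - 9} + 10\right) \left(-9\right) = \left(2 \left(-9\right) \frac{1}{-7} + 10\right) \left(-9\right) = \left(2 \left(-9\right) \left(- \frac{1}{7}\right) + 10\right) \left(-9\right) = \left(\frac{18}{7} + 10\right) \left(-9\right) = \frac{88}{7} \left(-9\right) = - \frac{792}{7} \approx -113.14$)
$- \frac{586374}{n{\left(L,z{\left(-17,-2 \right)} \right)}} = - \frac{586374}{-349} = \left(-586374\right) \left(- \frac{1}{349}\right) = \frac{586374}{349}$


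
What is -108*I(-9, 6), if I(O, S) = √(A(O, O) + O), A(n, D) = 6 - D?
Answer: -108*√6 ≈ -264.54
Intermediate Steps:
I(O, S) = √6 (I(O, S) = √((6 - O) + O) = √6)
-108*I(-9, 6) = -108*√6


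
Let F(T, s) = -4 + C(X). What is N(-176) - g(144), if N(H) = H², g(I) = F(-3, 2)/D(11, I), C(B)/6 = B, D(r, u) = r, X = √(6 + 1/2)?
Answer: 340740/11 - 3*√26/11 ≈ 30975.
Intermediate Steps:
X = √26/2 (X = √(6 + ½) = √(13/2) = √26/2 ≈ 2.5495)
C(B) = 6*B
F(T, s) = -4 + 3*√26 (F(T, s) = -4 + 6*(√26/2) = -4 + 3*√26)
g(I) = -4/11 + 3*√26/11 (g(I) = (-4 + 3*√26)/11 = (-4 + 3*√26)*(1/11) = -4/11 + 3*√26/11)
N(-176) - g(144) = (-176)² - (-4/11 + 3*√26/11) = 30976 + (4/11 - 3*√26/11) = 340740/11 - 3*√26/11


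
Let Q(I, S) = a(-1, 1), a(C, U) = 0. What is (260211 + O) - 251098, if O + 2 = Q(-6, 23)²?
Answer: 9111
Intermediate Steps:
Q(I, S) = 0
O = -2 (O = -2 + 0² = -2 + 0 = -2)
(260211 + O) - 251098 = (260211 - 2) - 251098 = 260209 - 251098 = 9111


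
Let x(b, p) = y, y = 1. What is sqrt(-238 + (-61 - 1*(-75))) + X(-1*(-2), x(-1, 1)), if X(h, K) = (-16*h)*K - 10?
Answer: -42 + 4*I*sqrt(14) ≈ -42.0 + 14.967*I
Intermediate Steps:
x(b, p) = 1
X(h, K) = -10 - 16*K*h (X(h, K) = -16*K*h - 10 = -10 - 16*K*h)
sqrt(-238 + (-61 - 1*(-75))) + X(-1*(-2), x(-1, 1)) = sqrt(-238 + (-61 - 1*(-75))) + (-10 - 16*1*(-1*(-2))) = sqrt(-238 + (-61 + 75)) + (-10 - 16*1*2) = sqrt(-238 + 14) + (-10 - 32) = sqrt(-224) - 42 = 4*I*sqrt(14) - 42 = -42 + 4*I*sqrt(14)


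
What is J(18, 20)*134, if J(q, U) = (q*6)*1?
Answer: 14472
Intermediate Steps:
J(q, U) = 6*q (J(q, U) = (6*q)*1 = 6*q)
J(18, 20)*134 = (6*18)*134 = 108*134 = 14472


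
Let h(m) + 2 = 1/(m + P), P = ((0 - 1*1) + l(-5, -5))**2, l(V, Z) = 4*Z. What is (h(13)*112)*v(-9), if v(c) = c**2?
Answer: -4114152/227 ≈ -18124.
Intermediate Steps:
P = 441 (P = ((0 - 1*1) + 4*(-5))**2 = ((0 - 1) - 20)**2 = (-1 - 20)**2 = (-21)**2 = 441)
h(m) = -2 + 1/(441 + m) (h(m) = -2 + 1/(m + 441) = -2 + 1/(441 + m))
(h(13)*112)*v(-9) = (((-881 - 2*13)/(441 + 13))*112)*(-9)**2 = (((-881 - 26)/454)*112)*81 = (((1/454)*(-907))*112)*81 = -907/454*112*81 = -50792/227*81 = -4114152/227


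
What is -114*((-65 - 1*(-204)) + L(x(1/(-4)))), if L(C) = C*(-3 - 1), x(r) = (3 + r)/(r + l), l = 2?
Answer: -105906/7 ≈ -15129.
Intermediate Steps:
x(r) = (3 + r)/(2 + r) (x(r) = (3 + r)/(r + 2) = (3 + r)/(2 + r))
L(C) = -4*C (L(C) = C*(-4) = -4*C)
-114*((-65 - 1*(-204)) + L(x(1/(-4)))) = -114*((-65 - 1*(-204)) - 4*(3 + 1/(-4))/(2 + 1/(-4))) = -114*((-65 + 204) - 4*(3 - 1/4)/(2 - 1/4)) = -114*(139 - 4*11/(7/4*4)) = -114*(139 - 16*11/(7*4)) = -114*(139 - 4*11/7) = -114*(139 - 44/7) = -114*929/7 = -105906/7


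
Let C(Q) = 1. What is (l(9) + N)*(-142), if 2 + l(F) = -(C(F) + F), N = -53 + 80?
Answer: -2130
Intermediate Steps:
N = 27
l(F) = -3 - F (l(F) = -2 - (1 + F) = -2 + (-1 - F) = -3 - F)
(l(9) + N)*(-142) = ((-3 - 1*9) + 27)*(-142) = ((-3 - 9) + 27)*(-142) = (-12 + 27)*(-142) = 15*(-142) = -2130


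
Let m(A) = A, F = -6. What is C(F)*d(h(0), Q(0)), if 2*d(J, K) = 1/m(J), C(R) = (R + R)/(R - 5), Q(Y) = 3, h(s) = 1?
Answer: 6/11 ≈ 0.54545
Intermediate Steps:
C(R) = 2*R/(-5 + R) (C(R) = (2*R)/(-5 + R) = 2*R/(-5 + R))
d(J, K) = 1/(2*J)
C(F)*d(h(0), Q(0)) = (2*(-6)/(-5 - 6))*((½)/1) = (2*(-6)/(-11))*((½)*1) = (2*(-6)*(-1/11))*(½) = (12/11)*(½) = 6/11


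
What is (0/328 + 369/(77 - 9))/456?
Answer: 123/10336 ≈ 0.011900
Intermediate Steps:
(0/328 + 369/(77 - 9))/456 = (0*(1/328) + 369/68)*(1/456) = (0 + 369*(1/68))*(1/456) = (0 + 369/68)*(1/456) = (369/68)*(1/456) = 123/10336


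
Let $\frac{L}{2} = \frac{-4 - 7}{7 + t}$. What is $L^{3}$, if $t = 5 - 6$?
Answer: $- \frac{1331}{27} \approx -49.296$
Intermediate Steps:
$t = -1$ ($t = 5 - 6 = -1$)
$L = - \frac{11}{3}$ ($L = 2 \frac{-4 - 7}{7 - 1} = 2 \left(- \frac{11}{6}\right) = - \frac{11}{3} \approx -3.6667$)
$L^{3} = \left(- \frac{11}{3}\right)^{3} = - \frac{1331}{27}$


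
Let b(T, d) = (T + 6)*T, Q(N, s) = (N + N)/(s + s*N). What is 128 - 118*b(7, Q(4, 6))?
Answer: -10610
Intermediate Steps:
Q(N, s) = 2*N/(s + N*s) (Q(N, s) = (2*N)/(s + N*s) = 2*N/(s + N*s))
b(T, d) = T*(6 + T) (b(T, d) = (6 + T)*T = T*(6 + T))
128 - 118*b(7, Q(4, 6)) = 128 - 826*(6 + 7) = 128 - 826*13 = 128 - 118*91 = 128 - 10738 = -10610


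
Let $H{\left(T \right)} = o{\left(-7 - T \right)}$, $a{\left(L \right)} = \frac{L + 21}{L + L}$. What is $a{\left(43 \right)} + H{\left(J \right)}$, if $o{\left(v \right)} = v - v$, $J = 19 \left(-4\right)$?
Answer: $\frac{32}{43} \approx 0.74419$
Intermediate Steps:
$J = -76$
$a{\left(L \right)} = \frac{21 + L}{2 L}$
$o{\left(v \right)} = 0$
$H{\left(T \right)} = 0$
$a{\left(43 \right)} + H{\left(J \right)} = \frac{21 + 43}{2 \cdot 43} + 0 = \frac{1}{2} \cdot \frac{1}{43} \cdot 64 + 0 = \frac{32}{43} + 0 = \frac{32}{43}$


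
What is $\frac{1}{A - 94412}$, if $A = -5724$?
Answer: $- \frac{1}{100136} \approx -9.9864 \cdot 10^{-6}$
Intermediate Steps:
$\frac{1}{A - 94412} = \frac{1}{-5724 - 94412} = \frac{1}{-100136} = - \frac{1}{100136}$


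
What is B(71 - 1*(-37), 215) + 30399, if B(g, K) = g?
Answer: 30507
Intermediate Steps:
B(71 - 1*(-37), 215) + 30399 = (71 - 1*(-37)) + 30399 = (71 + 37) + 30399 = 108 + 30399 = 30507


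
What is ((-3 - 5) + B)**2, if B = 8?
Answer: 0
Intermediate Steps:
((-3 - 5) + B)**2 = ((-3 - 5) + 8)**2 = (-8 + 8)**2 = 0**2 = 0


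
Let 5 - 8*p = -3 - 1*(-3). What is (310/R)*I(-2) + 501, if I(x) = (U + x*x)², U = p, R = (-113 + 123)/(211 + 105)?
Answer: 3360697/16 ≈ 2.1004e+5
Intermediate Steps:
p = 5/8 (p = 5/8 - (-3 - 1*(-3))/8 = 5/8 - (-3 + 3)/8 = 5/8 - ⅛*0 = 5/8 + 0 = 5/8 ≈ 0.62500)
R = 5/158 (R = 10/316 = 10*(1/316) = 5/158 ≈ 0.031646)
U = 5/8 ≈ 0.62500
I(x) = (5/8 + x²)² (I(x) = (5/8 + x*x)² = (5/8 + x²)²)
(310/R)*I(-2) + 501 = (310/(5/158))*((5 + 8*(-2)²)²/64) + 501 = (310*(158/5))*((5 + 8*4)²/64) + 501 = 9796*((5 + 32)²/64) + 501 = 9796*((1/64)*37²) + 501 = 9796*((1/64)*1369) + 501 = 9796*(1369/64) + 501 = 3352681/16 + 501 = 3360697/16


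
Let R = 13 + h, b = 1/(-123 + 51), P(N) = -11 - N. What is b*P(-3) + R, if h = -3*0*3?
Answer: 118/9 ≈ 13.111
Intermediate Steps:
h = 0 (h = 0*3 = 0)
b = -1/72 (b = 1/(-72) = -1/72 ≈ -0.013889)
R = 13 (R = 13 + 0 = 13)
b*P(-3) + R = -(-11 - 1*(-3))/72 + 13 = -(-11 + 3)/72 + 13 = -1/72*(-8) + 13 = ⅑ + 13 = 118/9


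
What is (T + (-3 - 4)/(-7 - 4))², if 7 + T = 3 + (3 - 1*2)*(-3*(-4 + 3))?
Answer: 16/121 ≈ 0.13223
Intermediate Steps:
T = -1 (T = -7 + (3 + (3 - 1*2)*(-3*(-4 + 3))) = -7 + (3 + (3 - 2)*(-3*(-1))) = -7 + (3 + 1*3) = -7 + (3 + 3) = -7 + 6 = -1)
(T + (-3 - 4)/(-7 - 4))² = (-1 + (-3 - 4)/(-7 - 4))² = (-1 - 7/(-11))² = (-1 - 7*(-1/11))² = (-1 + 7/11)² = (-4/11)² = 16/121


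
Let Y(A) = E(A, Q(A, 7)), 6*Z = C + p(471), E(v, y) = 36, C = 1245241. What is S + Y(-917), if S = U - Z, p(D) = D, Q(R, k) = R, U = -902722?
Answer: -3330914/3 ≈ -1.1103e+6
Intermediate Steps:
Z = 622856/3 (Z = (1245241 + 471)/6 = (⅙)*1245712 = 622856/3 ≈ 2.0762e+5)
Y(A) = 36
S = -3331022/3 (S = -902722 - 1*622856/3 = -902722 - 622856/3 = -3331022/3 ≈ -1.1103e+6)
S + Y(-917) = -3331022/3 + 36 = -3330914/3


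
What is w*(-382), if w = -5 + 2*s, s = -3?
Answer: 4202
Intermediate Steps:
w = -11 (w = -5 + 2*(-3) = -5 - 6 = -11)
w*(-382) = -11*(-382) = 4202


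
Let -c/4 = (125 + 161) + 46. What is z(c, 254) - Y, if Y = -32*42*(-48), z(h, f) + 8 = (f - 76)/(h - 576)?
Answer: -61423129/952 ≈ -64520.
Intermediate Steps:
c = -1328 (c = -4*((125 + 161) + 46) = -4*(286 + 46) = -4*332 = -1328)
z(h, f) = -8 + (-76 + f)/(-576 + h) (z(h, f) = -8 + (f - 76)/(h - 576) = -8 + (-76 + f)/(-576 + h))
Y = 64512 (Y = -1344*(-48) = 64512)
z(c, 254) - Y = (4532 + 254 - 8*(-1328))/(-576 - 1328) - 1*64512 = (4532 + 254 + 10624)/(-1904) - 64512 = -1/1904*15410 - 64512 = -7705/952 - 64512 = -61423129/952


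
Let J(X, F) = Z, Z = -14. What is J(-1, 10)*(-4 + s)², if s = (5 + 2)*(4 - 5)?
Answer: -1694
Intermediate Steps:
J(X, F) = -14
s = -7 (s = 7*(-1) = -7)
J(-1, 10)*(-4 + s)² = -14*(-4 - 7)² = -14*(-11)² = -14*121 = -1694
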